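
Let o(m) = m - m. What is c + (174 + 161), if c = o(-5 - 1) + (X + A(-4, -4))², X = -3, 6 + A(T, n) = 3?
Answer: 371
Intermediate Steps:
A(T, n) = -3 (A(T, n) = -6 + 3 = -3)
o(m) = 0
c = 36 (c = 0 + (-3 - 3)² = 0 + (-6)² = 0 + 36 = 36)
c + (174 + 161) = 36 + (174 + 161) = 36 + 335 = 371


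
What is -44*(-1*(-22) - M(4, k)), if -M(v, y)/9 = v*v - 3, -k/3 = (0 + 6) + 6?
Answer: -6116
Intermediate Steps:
k = -36 (k = -3*((0 + 6) + 6) = -3*(6 + 6) = -3*12 = -36)
M(v, y) = 27 - 9*v² (M(v, y) = -9*(v*v - 3) = -9*(v² - 3) = -9*(-3 + v²) = 27 - 9*v²)
-44*(-1*(-22) - M(4, k)) = -44*(-1*(-22) - (27 - 9*4²)) = -44*(22 - (27 - 9*16)) = -44*(22 - (27 - 144)) = -44*(22 - 1*(-117)) = -44*(22 + 117) = -44*139 = -6116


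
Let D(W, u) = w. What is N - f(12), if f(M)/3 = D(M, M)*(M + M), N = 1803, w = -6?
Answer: 2235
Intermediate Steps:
D(W, u) = -6
f(M) = -36*M (f(M) = 3*(-6*(M + M)) = 3*(-12*M) = -36*M)
N - f(12) = 1803 - (-36)*12 = 1803 - 1*(-432) = 1803 + 432 = 2235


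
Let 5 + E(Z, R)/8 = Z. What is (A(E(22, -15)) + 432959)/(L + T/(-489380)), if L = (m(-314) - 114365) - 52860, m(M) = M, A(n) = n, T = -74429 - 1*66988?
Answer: -211948031100/81990094403 ≈ -2.5850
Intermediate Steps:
E(Z, R) = -40 + 8*Z
T = -141417 (T = -74429 - 66988 = -141417)
L = -167539 (L = (-314 - 114365) - 52860 = -114679 - 52860 = -167539)
(A(E(22, -15)) + 432959)/(L + T/(-489380)) = ((-40 + 8*22) + 432959)/(-167539 - 141417/(-489380)) = ((-40 + 176) + 432959)/(-167539 - 141417*(-1/489380)) = (136 + 432959)/(-167539 + 141417/489380) = 433095/(-81990094403/489380) = 433095*(-489380/81990094403) = -211948031100/81990094403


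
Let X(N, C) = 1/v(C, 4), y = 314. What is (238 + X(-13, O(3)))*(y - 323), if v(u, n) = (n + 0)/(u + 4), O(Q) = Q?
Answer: -8631/4 ≈ -2157.8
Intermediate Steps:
v(u, n) = n/(4 + u)
X(N, C) = 1 + C/4 (X(N, C) = 1/(4/(4 + C)) = 1 + C/4)
(238 + X(-13, O(3)))*(y - 323) = (238 + (1 + (¼)*3))*(314 - 323) = (238 + (1 + ¾))*(-9) = (238 + 7/4)*(-9) = (959/4)*(-9) = -8631/4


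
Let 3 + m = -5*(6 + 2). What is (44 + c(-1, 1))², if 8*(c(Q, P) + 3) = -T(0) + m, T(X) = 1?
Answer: 5041/4 ≈ 1260.3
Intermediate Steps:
m = -43 (m = -3 - 5*(6 + 2) = -3 - 5*8 = -3 - 40 = -43)
c(Q, P) = -17/2 (c(Q, P) = -3 + (-1*1 - 43)/8 = -3 + (-1 - 43)/8 = -3 + (⅛)*(-44) = -3 - 11/2 = -17/2)
(44 + c(-1, 1))² = (44 - 17/2)² = (71/2)² = 5041/4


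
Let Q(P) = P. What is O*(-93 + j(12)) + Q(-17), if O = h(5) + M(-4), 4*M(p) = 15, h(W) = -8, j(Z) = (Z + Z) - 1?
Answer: 561/2 ≈ 280.50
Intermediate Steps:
j(Z) = -1 + 2*Z (j(Z) = 2*Z - 1 = -1 + 2*Z)
M(p) = 15/4 (M(p) = (¼)*15 = 15/4)
O = -17/4 (O = -8 + 15/4 = -17/4 ≈ -4.2500)
O*(-93 + j(12)) + Q(-17) = -17*(-93 + (-1 + 2*12))/4 - 17 = -17*(-93 + (-1 + 24))/4 - 17 = -17*(-93 + 23)/4 - 17 = -17/4*(-70) - 17 = 595/2 - 17 = 561/2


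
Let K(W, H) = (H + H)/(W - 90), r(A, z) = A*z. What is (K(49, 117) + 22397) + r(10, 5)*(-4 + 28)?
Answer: 967243/41 ≈ 23591.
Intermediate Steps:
K(W, H) = 2*H/(-90 + W) (K(W, H) = (2*H)/(-90 + W) = 2*H/(-90 + W))
(K(49, 117) + 22397) + r(10, 5)*(-4 + 28) = (2*117/(-90 + 49) + 22397) + (10*5)*(-4 + 28) = (2*117/(-41) + 22397) + 50*24 = (2*117*(-1/41) + 22397) + 1200 = (-234/41 + 22397) + 1200 = 918043/41 + 1200 = 967243/41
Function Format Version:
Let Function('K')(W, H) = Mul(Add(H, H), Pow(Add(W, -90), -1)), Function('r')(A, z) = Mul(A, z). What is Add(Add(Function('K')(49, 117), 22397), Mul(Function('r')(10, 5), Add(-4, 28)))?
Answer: Rational(967243, 41) ≈ 23591.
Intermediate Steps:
Function('K')(W, H) = Mul(2, H, Pow(Add(-90, W), -1)) (Function('K')(W, H) = Mul(Mul(2, H), Pow(Add(-90, W), -1)) = Mul(2, H, Pow(Add(-90, W), -1)))
Add(Add(Function('K')(49, 117), 22397), Mul(Function('r')(10, 5), Add(-4, 28))) = Add(Add(Mul(2, 117, Pow(Add(-90, 49), -1)), 22397), Mul(Mul(10, 5), Add(-4, 28))) = Add(Add(Mul(2, 117, Pow(-41, -1)), 22397), Mul(50, 24)) = Add(Add(Mul(2, 117, Rational(-1, 41)), 22397), 1200) = Add(Add(Rational(-234, 41), 22397), 1200) = Add(Rational(918043, 41), 1200) = Rational(967243, 41)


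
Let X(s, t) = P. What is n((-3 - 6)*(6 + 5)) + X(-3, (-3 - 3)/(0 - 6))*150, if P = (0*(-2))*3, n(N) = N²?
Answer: 9801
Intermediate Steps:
P = 0 (P = 0*3 = 0)
X(s, t) = 0
n((-3 - 6)*(6 + 5)) + X(-3, (-3 - 3)/(0 - 6))*150 = ((-3 - 6)*(6 + 5))² + 0*150 = (-9*11)² + 0 = (-99)² + 0 = 9801 + 0 = 9801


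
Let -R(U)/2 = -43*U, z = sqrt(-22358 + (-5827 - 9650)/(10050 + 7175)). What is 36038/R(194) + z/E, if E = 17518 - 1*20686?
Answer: 18019/8342 - I*sqrt(265355966603)/10913760 ≈ 2.16 - 0.0472*I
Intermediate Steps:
E = -3168 (E = 17518 - 20686 = -3168)
z = I*sqrt(265355966603)/3445 (z = sqrt(-22358 - 15477/17225) = sqrt(-385132027/17225) = I*sqrt(265355966603)/3445 ≈ 149.53*I)
R(U) = 86*U (R(U) = -(-86)*U = 86*U)
36038/R(194) + z/E = 36038/((86*194)) + (I*sqrt(265355966603)/3445)/(-3168) = 36038/16684 + (I*sqrt(265355966603)/3445)*(-1/3168) = 36038*(1/16684) - I*sqrt(265355966603)/10913760 = 18019/8342 - I*sqrt(265355966603)/10913760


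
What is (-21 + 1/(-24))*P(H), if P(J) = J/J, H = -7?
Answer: -505/24 ≈ -21.042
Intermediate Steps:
P(J) = 1
(-21 + 1/(-24))*P(H) = (-21 + 1/(-24))*1 = (-21 - 1/24)*1 = -505/24*1 = -505/24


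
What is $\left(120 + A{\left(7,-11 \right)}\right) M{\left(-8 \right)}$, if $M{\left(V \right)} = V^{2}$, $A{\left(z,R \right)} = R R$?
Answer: $15424$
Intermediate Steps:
$A{\left(z,R \right)} = R^{2}$
$\left(120 + A{\left(7,-11 \right)}\right) M{\left(-8 \right)} = \left(120 + \left(-11\right)^{2}\right) \left(-8\right)^{2} = \left(120 + 121\right) 64 = 241 \cdot 64 = 15424$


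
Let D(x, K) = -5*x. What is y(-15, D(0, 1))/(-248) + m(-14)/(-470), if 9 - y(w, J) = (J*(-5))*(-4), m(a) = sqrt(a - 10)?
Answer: -9/248 - I*sqrt(6)/235 ≈ -0.03629 - 0.010423*I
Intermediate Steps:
m(a) = sqrt(-10 + a)
y(w, J) = 9 - 20*J (y(w, J) = 9 - J*(-5)*(-4) = 9 - (-5*J)*(-4) = 9 - 20*J)
y(-15, D(0, 1))/(-248) + m(-14)/(-470) = (9 - (-100)*0)/(-248) + sqrt(-10 - 14)/(-470) = (9 - 20*0)*(-1/248) + sqrt(-24)*(-1/470) = (9 + 0)*(-1/248) + (2*I*sqrt(6))*(-1/470) = 9*(-1/248) - I*sqrt(6)/235 = -9/248 - I*sqrt(6)/235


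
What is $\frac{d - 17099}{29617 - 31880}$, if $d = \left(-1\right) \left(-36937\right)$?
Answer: $- \frac{19838}{2263} \approx -8.7662$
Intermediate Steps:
$d = 36937$
$\frac{d - 17099}{29617 - 31880} = \frac{36937 - 17099}{29617 - 31880} = \frac{19838}{-2263} = 19838 \left(- \frac{1}{2263}\right) = - \frac{19838}{2263}$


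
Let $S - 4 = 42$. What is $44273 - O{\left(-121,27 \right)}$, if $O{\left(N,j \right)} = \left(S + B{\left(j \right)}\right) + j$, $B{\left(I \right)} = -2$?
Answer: $44202$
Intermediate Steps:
$S = 46$ ($S = 4 + 42 = 46$)
$O{\left(N,j \right)} = 44 + j$ ($O{\left(N,j \right)} = \left(46 - 2\right) + j = 44 + j$)
$44273 - O{\left(-121,27 \right)} = 44273 - \left(44 + 27\right) = 44273 - 71 = 44202$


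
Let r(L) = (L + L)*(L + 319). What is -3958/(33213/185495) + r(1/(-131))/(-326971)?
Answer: -4119645291743108822/186363102730503 ≈ -22105.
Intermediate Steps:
r(L) = 2*L*(319 + L) (r(L) = (2*L)*(319 + L) = 2*L*(319 + L))
-3958/(33213/185495) + r(1/(-131))/(-326971) = -3958/(33213/185495) + (2*(319 + 1/(-131))/(-131))/(-326971) = -3958/(33213*(1/185495)) + (2*(-1/131)*(319 - 1/131))*(-1/326971) = -3958/33213/185495 + (2*(-1/131)*(41788/131))*(-1/326971) = -3958*185495/33213 - 83576/17161*(-1/326971) = -734189210/33213 + 83576/5611149331 = -4119645291743108822/186363102730503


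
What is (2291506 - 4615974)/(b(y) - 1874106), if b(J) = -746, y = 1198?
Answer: 581117/468713 ≈ 1.2398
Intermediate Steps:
(2291506 - 4615974)/(b(y) - 1874106) = (2291506 - 4615974)/(-746 - 1874106) = -2324468/(-1874852) = -2324468*(-1/1874852) = 581117/468713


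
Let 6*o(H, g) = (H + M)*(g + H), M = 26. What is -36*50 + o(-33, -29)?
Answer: -5183/3 ≈ -1727.7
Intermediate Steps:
o(H, g) = (26 + H)*(H + g)/6 (o(H, g) = ((H + 26)*(g + H))/6 = ((26 + H)*(H + g))/6 = (26 + H)*(H + g)/6)
-36*50 + o(-33, -29) = -36*50 + ((⅙)*(-33)² + (13/3)*(-33) + (13/3)*(-29) + (⅙)*(-33)*(-29)) = -1800 + ((⅙)*1089 - 143 - 377/3 + 319/2) = -1800 + (363/2 - 143 - 377/3 + 319/2) = -1800 + 217/3 = -5183/3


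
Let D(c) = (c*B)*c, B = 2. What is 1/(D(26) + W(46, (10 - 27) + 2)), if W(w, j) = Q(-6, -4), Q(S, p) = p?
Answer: 1/1348 ≈ 0.00074184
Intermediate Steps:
W(w, j) = -4
D(c) = 2*c**2 (D(c) = (c*2)*c = (2*c)*c = 2*c**2)
1/(D(26) + W(46, (10 - 27) + 2)) = 1/(2*26**2 - 4) = 1/(2*676 - 4) = 1/(1352 - 4) = 1/1348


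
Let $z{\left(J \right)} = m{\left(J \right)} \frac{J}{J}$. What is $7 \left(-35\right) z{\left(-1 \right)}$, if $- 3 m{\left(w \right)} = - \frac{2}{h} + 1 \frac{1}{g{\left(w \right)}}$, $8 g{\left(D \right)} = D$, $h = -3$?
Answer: $- \frac{5390}{9} \approx -598.89$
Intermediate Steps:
$g{\left(D \right)} = \frac{D}{8}$
$m{\left(w \right)} = - \frac{2}{9} - \frac{8}{3 w}$ ($m{\left(w \right)} = - \frac{- \frac{2}{-3} + 1 \frac{1}{\frac{1}{8} w}}{3} = - \frac{\left(-2\right) \left(- \frac{1}{3}\right) + 1 \frac{8}{w}}{3} = - \frac{\frac{2}{3} + \frac{8}{w}}{3} = - \frac{2}{9} - \frac{8}{3 w}$)
$z{\left(J \right)} = \frac{2 \left(-12 - J\right)}{9 J}$ ($z{\left(J \right)} = \frac{2 \left(-12 - J\right)}{9 J} \frac{J}{J} = \frac{2 \left(-12 - J\right)}{9 J} 1 = \frac{2 \left(-12 - J\right)}{9 J}$)
$7 \left(-35\right) z{\left(-1 \right)} = 7 \left(-35\right) \frac{2 \left(-12 - -1\right)}{9 \left(-1\right)} = - 245 \cdot \frac{2}{9} \left(-1\right) \left(-12 + 1\right) = - 245 \cdot \frac{2}{9} \left(-1\right) \left(-11\right) = \left(-245\right) \frac{22}{9} = - \frac{5390}{9}$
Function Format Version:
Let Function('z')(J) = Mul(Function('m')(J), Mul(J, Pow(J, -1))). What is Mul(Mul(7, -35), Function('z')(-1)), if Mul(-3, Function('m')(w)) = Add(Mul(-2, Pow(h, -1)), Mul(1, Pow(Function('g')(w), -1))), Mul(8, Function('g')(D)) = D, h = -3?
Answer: Rational(-5390, 9) ≈ -598.89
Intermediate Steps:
Function('g')(D) = Mul(Rational(1, 8), D)
Function('m')(w) = Add(Rational(-2, 9), Mul(Rational(-8, 3), Pow(w, -1))) (Function('m')(w) = Mul(Rational(-1, 3), Add(Mul(-2, Pow(-3, -1)), Mul(1, Pow(Mul(Rational(1, 8), w), -1)))) = Mul(Rational(-1, 3), Add(Mul(-2, Rational(-1, 3)), Mul(1, Mul(8, Pow(w, -1))))) = Mul(Rational(-1, 3), Add(Rational(2, 3), Mul(8, Pow(w, -1)))) = Add(Rational(-2, 9), Mul(Rational(-8, 3), Pow(w, -1))))
Function('z')(J) = Mul(Rational(2, 9), Pow(J, -1), Add(-12, Mul(-1, J))) (Function('z')(J) = Mul(Mul(Rational(2, 9), Pow(J, -1), Add(-12, Mul(-1, J))), Mul(J, Pow(J, -1))) = Mul(Mul(Rational(2, 9), Pow(J, -1), Add(-12, Mul(-1, J))), 1) = Mul(Rational(2, 9), Pow(J, -1), Add(-12, Mul(-1, J))))
Mul(Mul(7, -35), Function('z')(-1)) = Mul(Mul(7, -35), Mul(Rational(2, 9), Pow(-1, -1), Add(-12, Mul(-1, -1)))) = Mul(-245, Mul(Rational(2, 9), -1, Add(-12, 1))) = Mul(-245, Mul(Rational(2, 9), -1, -11)) = Mul(-245, Rational(22, 9)) = Rational(-5390, 9)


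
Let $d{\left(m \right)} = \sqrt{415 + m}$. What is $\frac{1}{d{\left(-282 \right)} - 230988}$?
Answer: $- \frac{230988}{53355456011} - \frac{\sqrt{133}}{53355456011} \approx -4.3294 \cdot 10^{-6}$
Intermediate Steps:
$\frac{1}{d{\left(-282 \right)} - 230988} = \frac{1}{\sqrt{415 - 282} - 230988} = \frac{1}{\sqrt{133} - 230988} = \frac{1}{-230988 + \sqrt{133}}$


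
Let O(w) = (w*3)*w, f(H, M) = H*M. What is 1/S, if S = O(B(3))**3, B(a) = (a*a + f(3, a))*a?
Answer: 1/669462604992 ≈ 1.4937e-12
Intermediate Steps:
B(a) = a*(a**2 + 3*a) (B(a) = (a*a + 3*a)*a = (a**2 + 3*a)*a = a*(a**2 + 3*a))
O(w) = 3*w**2 (O(w) = (3*w)*w = 3*w**2)
S = 669462604992 (S = (3*(3**2*(3 + 3))**2)**3 = (3*(9*6)**2)**3 = (3*54**2)**3 = (3*2916)**3 = 8748**3 = 669462604992)
1/S = 1/669462604992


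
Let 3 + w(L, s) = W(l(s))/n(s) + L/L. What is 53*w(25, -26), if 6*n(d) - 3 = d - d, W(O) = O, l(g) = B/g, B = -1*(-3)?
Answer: -1537/13 ≈ -118.23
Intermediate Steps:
B = 3
l(g) = 3/g
n(d) = ½ (n(d) = ½ + (d - d)/6 = ½ + (⅙)*0 = ½ + 0 = ½)
w(L, s) = -2 + 6/s (w(L, s) = -3 + ((3/s)/(½) + L/L) = -3 + ((3/s)*2 + 1) = -3 + (6/s + 1) = -3 + (1 + 6/s) = -2 + 6/s)
53*w(25, -26) = 53*(-2 + 6/(-26)) = 53*(-2 + 6*(-1/26)) = 53*(-2 - 3/13) = 53*(-29/13) = -1537/13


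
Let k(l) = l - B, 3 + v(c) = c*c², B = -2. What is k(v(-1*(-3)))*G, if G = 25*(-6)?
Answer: -3900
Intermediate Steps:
v(c) = -3 + c³ (v(c) = -3 + c*c² = -3 + c³)
G = -150
k(l) = 2 + l (k(l) = l - 1*(-2) = l + 2 = 2 + l)
k(v(-1*(-3)))*G = (2 + (-3 + (-1*(-3))³))*(-150) = (2 + (-3 + 3³))*(-150) = (2 + (-3 + 27))*(-150) = (2 + 24)*(-150) = 26*(-150) = -3900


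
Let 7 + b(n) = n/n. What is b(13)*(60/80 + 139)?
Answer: -1677/2 ≈ -838.50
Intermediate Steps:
b(n) = -6 (b(n) = -7 + n/n = -7 + 1 = -6)
b(13)*(60/80 + 139) = -6*(60/80 + 139) = -6*(60*(1/80) + 139) = -6*(¾ + 139) = -6*559/4 = -1677/2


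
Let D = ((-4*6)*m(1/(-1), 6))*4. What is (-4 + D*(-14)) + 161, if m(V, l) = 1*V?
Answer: -1187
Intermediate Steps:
m(V, l) = V
D = 96 (D = (-4*6/(-1))*4 = -24*(-1)*4 = 24*4 = 96)
(-4 + D*(-14)) + 161 = (-4 + 96*(-14)) + 161 = (-4 - 1344) + 161 = -1348 + 161 = -1187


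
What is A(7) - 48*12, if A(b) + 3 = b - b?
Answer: -579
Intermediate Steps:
A(b) = -3 (A(b) = -3 + (b - b) = -3 + 0 = -3)
A(7) - 48*12 = -3 - 48*12 = -3 - 576 = -579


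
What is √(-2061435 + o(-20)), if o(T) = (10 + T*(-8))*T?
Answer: I*√2064835 ≈ 1437.0*I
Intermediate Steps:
o(T) = T*(10 - 8*T) (o(T) = (10 - 8*T)*T = T*(10 - 8*T))
√(-2061435 + o(-20)) = √(-2061435 + 2*(-20)*(5 - 4*(-20))) = √(-2061435 + 2*(-20)*(5 + 80)) = √(-2061435 + 2*(-20)*85) = √(-2061435 - 3400) = √(-2064835) = I*√2064835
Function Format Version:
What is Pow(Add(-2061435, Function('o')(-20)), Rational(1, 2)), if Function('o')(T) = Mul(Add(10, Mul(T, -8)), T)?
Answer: Mul(I, Pow(2064835, Rational(1, 2))) ≈ Mul(1437.0, I)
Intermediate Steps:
Function('o')(T) = Mul(T, Add(10, Mul(-8, T))) (Function('o')(T) = Mul(Add(10, Mul(-8, T)), T) = Mul(T, Add(10, Mul(-8, T))))
Pow(Add(-2061435, Function('o')(-20)), Rational(1, 2)) = Pow(Add(-2061435, Mul(2, -20, Add(5, Mul(-4, -20)))), Rational(1, 2)) = Pow(Add(-2061435, Mul(2, -20, Add(5, 80))), Rational(1, 2)) = Pow(Add(-2061435, Mul(2, -20, 85)), Rational(1, 2)) = Pow(Add(-2061435, -3400), Rational(1, 2)) = Pow(-2064835, Rational(1, 2)) = Mul(I, Pow(2064835, Rational(1, 2)))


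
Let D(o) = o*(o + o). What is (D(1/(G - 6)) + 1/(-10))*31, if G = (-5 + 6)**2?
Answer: -31/50 ≈ -0.62000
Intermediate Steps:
G = 1 (G = 1**2 = 1)
D(o) = 2*o**2 (D(o) = o*(2*o) = 2*o**2)
(D(1/(G - 6)) + 1/(-10))*31 = (2*(1/(1 - 6))**2 + 1/(-10))*31 = (2*(1/(-5))**2 - 1/10)*31 = (2*(-1/5)**2 - 1/10)*31 = (2*(1/25) - 1/10)*31 = (2/25 - 1/10)*31 = -1/50*31 = -31/50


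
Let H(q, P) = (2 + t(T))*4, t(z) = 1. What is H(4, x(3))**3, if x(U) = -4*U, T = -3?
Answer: 1728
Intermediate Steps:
H(q, P) = 12 (H(q, P) = (2 + 1)*4 = 3*4 = 12)
H(4, x(3))**3 = 12**3 = 1728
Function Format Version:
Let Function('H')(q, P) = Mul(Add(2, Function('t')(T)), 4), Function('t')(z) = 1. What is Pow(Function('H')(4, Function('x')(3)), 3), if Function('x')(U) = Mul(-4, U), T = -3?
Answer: 1728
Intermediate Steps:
Function('H')(q, P) = 12 (Function('H')(q, P) = Mul(Add(2, 1), 4) = Mul(3, 4) = 12)
Pow(Function('H')(4, Function('x')(3)), 3) = Pow(12, 3) = 1728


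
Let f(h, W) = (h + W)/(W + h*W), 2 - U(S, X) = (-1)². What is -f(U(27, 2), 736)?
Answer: -737/1472 ≈ -0.50068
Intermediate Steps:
U(S, X) = 1 (U(S, X) = 2 - 1*(-1)² = 2 - 1*1 = 2 - 1 = 1)
f(h, W) = (W + h)/(W + W*h)
-f(U(27, 2), 736) = -(736 + 1)/(736*(1 + 1)) = -737/(736*2) = -1*737/1472 = -737/1472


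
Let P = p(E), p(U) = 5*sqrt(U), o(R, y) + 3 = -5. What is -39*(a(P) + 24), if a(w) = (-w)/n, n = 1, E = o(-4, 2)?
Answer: -936 + 390*I*sqrt(2) ≈ -936.0 + 551.54*I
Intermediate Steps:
o(R, y) = -8 (o(R, y) = -3 - 5 = -8)
E = -8
P = 10*I*sqrt(2) (P = 5*sqrt(-8) = 5*(2*I*sqrt(2)) = 10*I*sqrt(2) ≈ 14.142*I)
a(w) = -w (a(w) = -w/1 = -w*1 = -w)
-39*(a(P) + 24) = -39*(-10*I*sqrt(2) + 24) = -39*(24 - 10*I*sqrt(2)) = -936 + 390*I*sqrt(2)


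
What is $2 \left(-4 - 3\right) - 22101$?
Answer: $-22115$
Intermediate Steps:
$2 \left(-4 - 3\right) - 22101 = 2 \left(-7\right) - 22101 = -14 - 22101 = -22115$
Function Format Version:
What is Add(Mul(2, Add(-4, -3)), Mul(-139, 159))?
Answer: -22115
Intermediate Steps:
Add(Mul(2, Add(-4, -3)), Mul(-139, 159)) = Add(Mul(2, -7), -22101) = Add(-14, -22101) = -22115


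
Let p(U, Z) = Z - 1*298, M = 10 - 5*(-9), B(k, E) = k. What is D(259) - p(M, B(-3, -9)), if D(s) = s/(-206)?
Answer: 61747/206 ≈ 299.74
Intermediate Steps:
D(s) = -s/206 (D(s) = s*(-1/206) = -s/206)
M = 55 (M = 10 + 45 = 55)
p(U, Z) = -298 + Z (p(U, Z) = Z - 298 = -298 + Z)
D(259) - p(M, B(-3, -9)) = -1/206*259 - (-298 - 3) = -259/206 - 1*(-301) = -259/206 + 301 = 61747/206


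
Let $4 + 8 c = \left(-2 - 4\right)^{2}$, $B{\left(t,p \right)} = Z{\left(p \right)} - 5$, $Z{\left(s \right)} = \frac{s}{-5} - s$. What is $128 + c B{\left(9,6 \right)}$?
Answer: $\frac{396}{5} \approx 79.2$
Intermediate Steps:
$Z{\left(s \right)} = - \frac{6 s}{5}$ ($Z{\left(s \right)} = s \left(- \frac{1}{5}\right) - s = - \frac{s}{5} - s = - \frac{6 s}{5}$)
$B{\left(t,p \right)} = -5 - \frac{6 p}{5}$ ($B{\left(t,p \right)} = - \frac{6 p}{5} - 5 = -5 - \frac{6 p}{5}$)
$c = 4$ ($c = - \frac{1}{2} + \frac{\left(-2 - 4\right)^{2}}{8} = - \frac{1}{2} + \frac{\left(-6\right)^{2}}{8} = - \frac{1}{2} + \frac{1}{8} \cdot 36 = - \frac{1}{2} + \frac{9}{2} = 4$)
$128 + c B{\left(9,6 \right)} = 128 + 4 \left(-5 - \frac{36}{5}\right) = 128 + 4 \left(- \frac{61}{5}\right) = 128 - \frac{244}{5} = \frac{396}{5}$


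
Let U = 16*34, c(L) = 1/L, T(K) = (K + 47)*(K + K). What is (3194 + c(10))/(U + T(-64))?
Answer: 31941/27200 ≈ 1.1743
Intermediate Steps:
T(K) = 2*K*(47 + K) (T(K) = (47 + K)*(2*K) = 2*K*(47 + K))
U = 544
(3194 + c(10))/(U + T(-64)) = (3194 + 1/10)/(544 + 2*(-64)*(47 - 64)) = (3194 + ⅒)/(544 + 2*(-64)*(-17)) = 31941/(10*(544 + 2176)) = (31941/10)/2720 = (31941/10)*(1/2720) = 31941/27200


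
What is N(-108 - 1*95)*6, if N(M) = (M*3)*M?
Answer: 741762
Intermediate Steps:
N(M) = 3*M**2 (N(M) = (3*M)*M = 3*M**2)
N(-108 - 1*95)*6 = (3*(-108 - 1*95)**2)*6 = (3*(-108 - 95)**2)*6 = (3*(-203)**2)*6 = (3*41209)*6 = 123627*6 = 741762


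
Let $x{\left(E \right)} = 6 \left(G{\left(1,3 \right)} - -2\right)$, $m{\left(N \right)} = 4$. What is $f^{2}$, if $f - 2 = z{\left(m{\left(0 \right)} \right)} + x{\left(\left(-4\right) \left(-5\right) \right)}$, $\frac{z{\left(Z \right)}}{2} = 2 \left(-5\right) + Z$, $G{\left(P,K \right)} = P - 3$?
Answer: $100$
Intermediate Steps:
$G{\left(P,K \right)} = -3 + P$ ($G{\left(P,K \right)} = P - 3 = -3 + P$)
$x{\left(E \right)} = 0$ ($x{\left(E \right)} = 6 \left(\left(-3 + 1\right) - -2\right) = 6 \left(-2 + 2\right) = 6 \cdot 0 = 0$)
$z{\left(Z \right)} = -20 + 2 Z$ ($z{\left(Z \right)} = 2 \left(2 \left(-5\right) + Z\right) = 2 \left(-10 + Z\right) = -20 + 2 Z$)
$f = -10$ ($f = 2 + \left(\left(-20 + 2 \cdot 4\right) + 0\right) = 2 + \left(\left(-20 + 8\right) + 0\right) = 2 + \left(-12 + 0\right) = 2 - 12 = -10$)
$f^{2} = \left(-10\right)^{2} = 100$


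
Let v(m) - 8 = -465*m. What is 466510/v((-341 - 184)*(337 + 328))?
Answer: 466510/162343133 ≈ 0.0028736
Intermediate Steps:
v(m) = 8 - 465*m
466510/v((-341 - 184)*(337 + 328)) = 466510/(8 - 465*(-341 - 184)*(337 + 328)) = 466510/(8 - (-244125)*665) = 466510/(8 - 465*(-349125)) = 466510/(8 + 162343125) = 466510/162343133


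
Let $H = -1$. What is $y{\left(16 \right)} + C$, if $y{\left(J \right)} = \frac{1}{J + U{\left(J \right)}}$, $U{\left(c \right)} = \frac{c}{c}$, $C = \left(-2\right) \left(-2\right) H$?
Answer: $- \frac{67}{17} \approx -3.9412$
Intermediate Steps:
$C = -4$ ($C = \left(-2\right) \left(-2\right) \left(-1\right) = 4 \left(-1\right) = -4$)
$U{\left(c \right)} = 1$
$y{\left(J \right)} = \frac{1}{1 + J}$ ($y{\left(J \right)} = \frac{1}{J + 1} = \frac{1}{1 + J}$)
$y{\left(16 \right)} + C = \frac{1}{1 + 16} - 4 = \frac{1}{17} - 4 = - \frac{67}{17}$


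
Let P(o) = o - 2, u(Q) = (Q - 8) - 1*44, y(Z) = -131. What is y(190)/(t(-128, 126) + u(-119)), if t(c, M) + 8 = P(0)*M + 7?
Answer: 131/424 ≈ 0.30896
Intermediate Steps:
u(Q) = -52 + Q (u(Q) = (-8 + Q) - 44 = -52 + Q)
P(o) = -2 + o
t(c, M) = -1 - 2*M (t(c, M) = -8 + ((-2 + 0)*M + 7) = -8 + (-2*M + 7) = -8 + (7 - 2*M) = -1 - 2*M)
y(190)/(t(-128, 126) + u(-119)) = -131/((-1 - 2*126) + (-52 - 119)) = -131/((-1 - 252) - 171) = -131/(-253 - 171) = -131/(-424) = -131*(-1/424) = 131/424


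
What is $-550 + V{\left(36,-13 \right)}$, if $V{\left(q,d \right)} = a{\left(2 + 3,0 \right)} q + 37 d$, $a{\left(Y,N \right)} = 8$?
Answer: $-743$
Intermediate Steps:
$V{\left(q,d \right)} = 8 q + 37 d$
$-550 + V{\left(36,-13 \right)} = -550 + \left(8 \cdot 36 + 37 \left(-13\right)\right) = -550 + \left(288 - 481\right) = -550 - 193 = -743$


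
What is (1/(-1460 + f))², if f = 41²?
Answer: 1/48841 ≈ 2.0475e-5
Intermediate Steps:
f = 1681
(1/(-1460 + f))² = (1/(-1460 + 1681))² = (1/221)² = 1/48841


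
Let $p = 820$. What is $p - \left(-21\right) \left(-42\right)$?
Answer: $-62$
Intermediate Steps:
$p - \left(-21\right) \left(-42\right) = 820 - \left(-21\right) \left(-42\right) = 820 - 882 = -62$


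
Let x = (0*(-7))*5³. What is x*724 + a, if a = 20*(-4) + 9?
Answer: -71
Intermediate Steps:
a = -71 (a = -80 + 9 = -71)
x = 0 (x = 0*125 = 0)
x*724 + a = 0*724 - 71 = 0 - 71 = -71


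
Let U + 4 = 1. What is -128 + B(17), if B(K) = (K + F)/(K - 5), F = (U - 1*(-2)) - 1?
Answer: -507/4 ≈ -126.75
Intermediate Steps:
U = -3 (U = -4 + 1 = -3)
F = -2 (F = (-3 - 1*(-2)) - 1 = (-3 + 2) - 1 = -1 - 1 = -2)
B(K) = (-2 + K)/(-5 + K) (B(K) = (K - 2)/(K - 5) = (-2 + K)/(-5 + K))
-128 + B(17) = -128 + (-2 + 17)/(-5 + 17) = -128 + 15/12 = -128 + (1/12)*15 = -128 + 5/4 = -507/4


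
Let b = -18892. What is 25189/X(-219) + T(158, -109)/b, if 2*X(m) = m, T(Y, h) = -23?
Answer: -951736139/4137348 ≈ -230.04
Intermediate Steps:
X(m) = m/2
25189/X(-219) + T(158, -109)/b = 25189/(((½)*(-219))) - 23/(-18892) = 25189/(-219/2) - 23*(-1/18892) = 25189*(-2/219) + 23/18892 = -50378/219 + 23/18892 = -951736139/4137348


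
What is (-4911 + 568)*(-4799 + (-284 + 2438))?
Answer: 11487235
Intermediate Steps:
(-4911 + 568)*(-4799 + (-284 + 2438)) = -4343*(-4799 + 2154) = -4343*(-2645) = 11487235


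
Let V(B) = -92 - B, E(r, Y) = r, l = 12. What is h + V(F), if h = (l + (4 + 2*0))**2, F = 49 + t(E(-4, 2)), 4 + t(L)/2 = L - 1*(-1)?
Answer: 129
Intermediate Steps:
t(L) = -6 + 2*L (t(L) = -8 + 2*(L - 1*(-1)) = -8 + 2*(L + 1) = -8 + 2*(1 + L) = -8 + (2 + 2*L) = -6 + 2*L)
F = 35 (F = 49 + (-6 + 2*(-4)) = 49 + (-6 - 8) = 49 - 14 = 35)
h = 256 (h = (12 + (4 + 2*0))**2 = (12 + (4 + 0))**2 = (12 + 4)**2 = 16**2 = 256)
h + V(F) = 256 + (-92 - 1*35) = 256 + (-92 - 35) = 256 - 127 = 129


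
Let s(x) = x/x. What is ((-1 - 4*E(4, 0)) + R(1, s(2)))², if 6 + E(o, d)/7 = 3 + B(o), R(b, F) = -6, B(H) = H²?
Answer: 137641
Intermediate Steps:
s(x) = 1
E(o, d) = -21 + 7*o² (E(o, d) = -42 + 7*(3 + o²) = -42 + (21 + 7*o²) = -21 + 7*o²)
((-1 - 4*E(4, 0)) + R(1, s(2)))² = ((-1 - 4*(-21 + 7*4²)) - 6)² = ((-1 - 4*(-21 + 7*16)) - 6)² = ((-1 - 4*(-21 + 112)) - 6)² = ((-1 - 4*91) - 6)² = ((-1 - 364) - 6)² = (-365 - 6)² = (-371)² = 137641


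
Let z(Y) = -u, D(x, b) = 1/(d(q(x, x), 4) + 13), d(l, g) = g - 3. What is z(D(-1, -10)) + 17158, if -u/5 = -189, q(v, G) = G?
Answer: 16213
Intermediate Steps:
d(l, g) = -3 + g
u = 945 (u = -5*(-189) = 945)
D(x, b) = 1/14 (D(x, b) = 1/((-3 + 4) + 13) = 1/(1 + 13) = 1/14)
z(Y) = -945 (z(Y) = -1*945 = -945)
z(D(-1, -10)) + 17158 = -945 + 17158 = 16213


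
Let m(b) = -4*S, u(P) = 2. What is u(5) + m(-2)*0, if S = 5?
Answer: 2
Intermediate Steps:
m(b) = -20 (m(b) = -4*5 = -20)
u(5) + m(-2)*0 = 2 - 20*0 = 2 + 0 = 2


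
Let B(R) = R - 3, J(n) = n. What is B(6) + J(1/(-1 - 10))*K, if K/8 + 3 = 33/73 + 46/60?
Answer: 51739/12045 ≈ 4.2955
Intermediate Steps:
B(R) = -3 + R
K = -15604/1095 (K = -24 + 8*(33/73 + 46/60) = -24 + 8*(33*(1/73) + 46*(1/60)) = -24 + 8*(33/73 + 23/30) = -24 + 8*(2669/2190) = -24 + 10676/1095 = -15604/1095 ≈ -14.250)
B(6) + J(1/(-1 - 10))*K = (-3 + 6) - 15604/1095/(-1 - 10) = 3 - 15604/1095/(-11) = 3 - 1/11*(-15604/1095) = 3 + 15604/12045 = 51739/12045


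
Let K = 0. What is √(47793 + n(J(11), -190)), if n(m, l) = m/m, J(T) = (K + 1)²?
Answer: √47794 ≈ 218.62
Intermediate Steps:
J(T) = 1 (J(T) = (0 + 1)² = 1² = 1)
n(m, l) = 1
√(47793 + n(J(11), -190)) = √(47793 + 1) = √47794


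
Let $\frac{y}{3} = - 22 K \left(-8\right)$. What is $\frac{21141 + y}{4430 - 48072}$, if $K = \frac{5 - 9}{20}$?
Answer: $- \frac{105177}{218210} \approx -0.482$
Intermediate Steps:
$K = - \frac{1}{5}$ ($K = \left(5 - 9\right) \frac{1}{20} = \left(-4\right) \frac{1}{20} = - \frac{1}{5} \approx -0.2$)
$y = - \frac{528}{5}$ ($y = 3 \left(-22\right) \left(- \frac{1}{5}\right) \left(-8\right) = 3 \cdot \frac{22}{5} \left(-8\right) = 3 \left(- \frac{176}{5}\right) = - \frac{528}{5} \approx -105.6$)
$\frac{21141 + y}{4430 - 48072} = \frac{21141 - \frac{528}{5}}{4430 - 48072} = \frac{105177}{5 \left(-43642\right)} = \frac{105177}{5} \left(- \frac{1}{43642}\right) = - \frac{105177}{218210}$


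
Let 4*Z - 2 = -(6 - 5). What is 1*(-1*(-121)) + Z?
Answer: 485/4 ≈ 121.25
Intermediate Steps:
Z = 1/4 (Z = 1/2 + (-(6 - 5))/4 = 1/2 + (-1*1)/4 = 1/2 + (1/4)*(-1) = 1/2 - 1/4 = 1/4 ≈ 0.25000)
1*(-1*(-121)) + Z = 1*(-1*(-121)) + 1/4 = 1*121 + 1/4 = 121 + 1/4 = 485/4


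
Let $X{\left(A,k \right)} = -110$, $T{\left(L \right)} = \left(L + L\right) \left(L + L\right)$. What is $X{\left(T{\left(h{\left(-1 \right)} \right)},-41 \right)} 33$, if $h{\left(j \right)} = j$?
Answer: $-3630$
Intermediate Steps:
$T{\left(L \right)} = 4 L^{2}$ ($T{\left(L \right)} = 2 L 2 L = 4 L^{2}$)
$X{\left(T{\left(h{\left(-1 \right)} \right)},-41 \right)} 33 = \left(-110\right) 33 = -3630$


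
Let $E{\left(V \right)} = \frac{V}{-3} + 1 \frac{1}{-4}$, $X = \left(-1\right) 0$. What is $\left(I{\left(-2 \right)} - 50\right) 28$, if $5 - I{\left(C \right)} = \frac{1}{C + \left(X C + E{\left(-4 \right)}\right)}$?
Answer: $- \frac{13524}{11} \approx -1229.5$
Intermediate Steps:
$X = 0$
$E{\left(V \right)} = - \frac{1}{4} - \frac{V}{3}$ ($E{\left(V \right)} = V \left(- \frac{1}{3}\right) + 1 \left(- \frac{1}{4}\right) = - \frac{V}{3} - \frac{1}{4} = - \frac{1}{4} - \frac{V}{3}$)
$I{\left(C \right)} = 5 - \frac{1}{\frac{13}{12} + C}$ ($I{\left(C \right)} = 5 - \frac{1}{C + \left(0 C - - \frac{13}{12}\right)} = 5 - \frac{1}{C + \left(0 + \left(- \frac{1}{4} + \frac{4}{3}\right)\right)} = 5 - \frac{1}{C + \left(0 + \frac{13}{12}\right)} = 5 - \frac{1}{C + \frac{13}{12}} = 5 - \frac{1}{\frac{13}{12} + C}$)
$\left(I{\left(-2 \right)} - 50\right) 28 = \left(\frac{53 + 60 \left(-2\right)}{13 + 12 \left(-2\right)} - 50\right) 28 = \left(\frac{53 - 120}{13 - 24} - 50\right) 28 = \left(\frac{1}{-11} \left(-67\right) - 50\right) 28 = \left(\left(- \frac{1}{11}\right) \left(-67\right) - 50\right) 28 = \left(\frac{67}{11} - 50\right) 28 = \left(- \frac{483}{11}\right) 28 = - \frac{13524}{11}$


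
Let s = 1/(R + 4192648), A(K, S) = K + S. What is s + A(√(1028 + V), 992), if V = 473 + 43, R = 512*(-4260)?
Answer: 1995435777/2011528 + 2*√386 ≈ 1031.3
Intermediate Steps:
R = -2181120
V = 516
s = 1/2011528 (s = 1/(-2181120 + 4192648) = 1/2011528 ≈ 4.9713e-7)
s + A(√(1028 + V), 992) = 1/2011528 + (√(1028 + 516) + 992) = 1/2011528 + (√1544 + 992) = 1/2011528 + (2*√386 + 992) = 1/2011528 + (992 + 2*√386) = 1995435777/2011528 + 2*√386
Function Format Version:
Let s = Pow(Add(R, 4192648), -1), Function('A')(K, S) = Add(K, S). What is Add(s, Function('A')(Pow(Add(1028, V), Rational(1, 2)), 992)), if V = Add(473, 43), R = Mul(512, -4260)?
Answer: Add(Rational(1995435777, 2011528), Mul(2, Pow(386, Rational(1, 2)))) ≈ 1031.3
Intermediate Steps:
R = -2181120
V = 516
s = Rational(1, 2011528) (s = Pow(Add(-2181120, 4192648), -1) = Pow(2011528, -1) = Rational(1, 2011528) ≈ 4.9713e-7)
Add(s, Function('A')(Pow(Add(1028, V), Rational(1, 2)), 992)) = Add(Rational(1, 2011528), Add(Pow(Add(1028, 516), Rational(1, 2)), 992)) = Add(Rational(1, 2011528), Add(Pow(1544, Rational(1, 2)), 992)) = Add(Rational(1, 2011528), Add(Mul(2, Pow(386, Rational(1, 2))), 992)) = Add(Rational(1, 2011528), Add(992, Mul(2, Pow(386, Rational(1, 2))))) = Add(Rational(1995435777, 2011528), Mul(2, Pow(386, Rational(1, 2))))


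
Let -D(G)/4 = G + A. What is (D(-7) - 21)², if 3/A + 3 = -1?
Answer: 100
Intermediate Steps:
A = -¾ (A = 3/(-3 - 1) = 3/(-4) = 3*(-¼) = -¾ ≈ -0.75000)
D(G) = 3 - 4*G (D(G) = -4*(G - ¾) = -4*(-¾ + G) = 3 - 4*G)
(D(-7) - 21)² = ((3 - 4*(-7)) - 21)² = ((3 + 28) - 21)² = (31 - 21)² = 10² = 100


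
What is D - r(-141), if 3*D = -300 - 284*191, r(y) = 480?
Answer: -55984/3 ≈ -18661.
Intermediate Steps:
D = -54544/3 (D = (-300 - 284*191)/3 = (-300 - 54244)/3 = (1/3)*(-54544) = -54544/3 ≈ -18181.)
D - r(-141) = -54544/3 - 1*480 = -54544/3 - 480 = -55984/3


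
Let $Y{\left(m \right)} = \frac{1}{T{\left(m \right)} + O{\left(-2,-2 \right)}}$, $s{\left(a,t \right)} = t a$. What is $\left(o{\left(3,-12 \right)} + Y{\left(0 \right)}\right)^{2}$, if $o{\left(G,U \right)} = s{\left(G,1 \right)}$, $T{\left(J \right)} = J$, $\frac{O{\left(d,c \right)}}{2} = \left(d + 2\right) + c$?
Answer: $\frac{121}{16} \approx 7.5625$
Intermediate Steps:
$O{\left(d,c \right)} = 4 + 2 c + 2 d$ ($O{\left(d,c \right)} = 2 \left(\left(d + 2\right) + c\right) = 2 \left(\left(2 + d\right) + c\right) = 2 \left(2 + c + d\right) = 4 + 2 c + 2 d$)
$s{\left(a,t \right)} = a t$
$o{\left(G,U \right)} = G$ ($o{\left(G,U \right)} = G 1 = G$)
$Y{\left(m \right)} = \frac{1}{-4 + m}$ ($Y{\left(m \right)} = \frac{1}{m + \left(4 + 2 \left(-2\right) + 2 \left(-2\right)\right)} = \frac{1}{m - 4} = \frac{1}{-4 + m}$)
$\left(o{\left(3,-12 \right)} + Y{\left(0 \right)}\right)^{2} = \left(3 + \frac{1}{-4 + 0}\right)^{2} = \left(3 + \frac{1}{-4}\right)^{2} = \left(3 - \frac{1}{4}\right)^{2} = \left(\frac{11}{4}\right)^{2} = \frac{121}{16}$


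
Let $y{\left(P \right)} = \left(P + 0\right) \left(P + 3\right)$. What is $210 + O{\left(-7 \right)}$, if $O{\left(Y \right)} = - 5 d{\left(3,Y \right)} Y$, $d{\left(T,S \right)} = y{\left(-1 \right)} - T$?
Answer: $35$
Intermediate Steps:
$y{\left(P \right)} = P \left(3 + P\right)$
$d{\left(T,S \right)} = -2 - T$ ($d{\left(T,S \right)} = - (3 - 1) - T = \left(-1\right) 2 - T = -2 - T$)
$O{\left(Y \right)} = 25 Y$ ($O{\left(Y \right)} = - 5 \left(-2 - 3\right) Y = \left(-5\right) \left(-5\right) Y = 25 Y$)
$210 + O{\left(-7 \right)} = 210 + 25 \left(-7\right) = 210 - 175 = 35$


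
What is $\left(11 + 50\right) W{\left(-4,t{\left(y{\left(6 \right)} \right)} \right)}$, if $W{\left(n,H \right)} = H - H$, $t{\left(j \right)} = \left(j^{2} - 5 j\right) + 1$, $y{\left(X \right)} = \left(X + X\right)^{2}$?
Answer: $0$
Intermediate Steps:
$y{\left(X \right)} = 4 X^{2}$ ($y{\left(X \right)} = \left(2 X\right)^{2} = 4 X^{2}$)
$t{\left(j \right)} = 1 + j^{2} - 5 j$
$W{\left(n,H \right)} = 0$
$\left(11 + 50\right) W{\left(-4,t{\left(y{\left(6 \right)} \right)} \right)} = \left(11 + 50\right) 0 = 61 \cdot 0 = 0$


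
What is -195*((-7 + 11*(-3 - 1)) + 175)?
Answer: -24180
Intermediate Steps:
-195*((-7 + 11*(-3 - 1)) + 175) = -195*((-7 + 11*(-4)) + 175) = -195*((-7 - 44) + 175) = -195*(-51 + 175) = -195*124 = -24180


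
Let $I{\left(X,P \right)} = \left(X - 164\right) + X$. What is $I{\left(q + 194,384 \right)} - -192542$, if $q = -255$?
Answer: $192256$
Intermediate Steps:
$I{\left(X,P \right)} = -164 + 2 X$ ($I{\left(X,P \right)} = \left(-164 + X\right) + X = -164 + 2 X$)
$I{\left(q + 194,384 \right)} - -192542 = \left(-164 + 2 \left(-255 + 194\right)\right) - -192542 = \left(-164 + 2 \left(-61\right)\right) + 192542 = \left(-164 - 122\right) + 192542 = -286 + 192542 = 192256$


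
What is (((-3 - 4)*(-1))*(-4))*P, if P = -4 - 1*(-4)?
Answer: 0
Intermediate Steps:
P = 0 (P = -4 + 4 = 0)
(((-3 - 4)*(-1))*(-4))*P = (((-3 - 4)*(-1))*(-4))*0 = (-7*(-1)*(-4))*0 = (7*(-4))*0 = -28*0 = 0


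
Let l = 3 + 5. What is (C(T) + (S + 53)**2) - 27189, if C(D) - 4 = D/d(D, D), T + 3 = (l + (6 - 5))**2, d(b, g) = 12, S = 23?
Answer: -42805/2 ≈ -21403.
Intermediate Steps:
l = 8
T = 78 (T = -3 + (8 + (6 - 5))**2 = -3 + (8 + 1)**2 = -3 + 9**2 = -3 + 81 = 78)
C(D) = 4 + D/12
(C(T) + (S + 53)**2) - 27189 = ((4 + (1/12)*78) + (23 + 53)**2) - 27189 = ((4 + 13/2) + 76**2) - 27189 = (21/2 + 5776) - 27189 = 11573/2 - 27189 = -42805/2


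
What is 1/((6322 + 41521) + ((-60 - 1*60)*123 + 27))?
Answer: 1/33110 ≈ 3.0202e-5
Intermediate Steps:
1/((6322 + 41521) + ((-60 - 1*60)*123 + 27)) = 1/(47843 + ((-60 - 60)*123 + 27)) = 1/(47843 + (-120*123 + 27)) = 1/(47843 + (-14760 + 27)) = 1/(47843 - 14733) = 1/33110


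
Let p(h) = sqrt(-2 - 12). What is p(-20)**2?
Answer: -14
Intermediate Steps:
p(h) = I*sqrt(14) (p(h) = sqrt(-14) = I*sqrt(14))
p(-20)**2 = (I*sqrt(14))**2 = -14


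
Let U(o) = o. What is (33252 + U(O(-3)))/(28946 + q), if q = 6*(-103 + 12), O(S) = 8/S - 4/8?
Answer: 199493/170400 ≈ 1.1707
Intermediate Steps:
O(S) = -½ + 8/S (O(S) = 8/S - 4*⅛ = 8/S - ½ = -½ + 8/S)
q = -546 (q = 6*(-91) = -546)
(33252 + U(O(-3)))/(28946 + q) = (33252 + (½)*(16 - 1*(-3))/(-3))/(28946 - 546) = (33252 + (½)*(-⅓)*(16 + 3))/28400 = (33252 + (½)*(-⅓)*19)*(1/28400) = (33252 - 19/6)*(1/28400) = (199493/6)*(1/28400) = 199493/170400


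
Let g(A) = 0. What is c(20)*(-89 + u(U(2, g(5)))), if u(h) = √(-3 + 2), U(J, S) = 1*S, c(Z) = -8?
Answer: 712 - 8*I ≈ 712.0 - 8.0*I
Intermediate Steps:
U(J, S) = S
u(h) = I (u(h) = √(-1) = I)
c(20)*(-89 + u(U(2, g(5)))) = -8*(-89 + I) = 712 - 8*I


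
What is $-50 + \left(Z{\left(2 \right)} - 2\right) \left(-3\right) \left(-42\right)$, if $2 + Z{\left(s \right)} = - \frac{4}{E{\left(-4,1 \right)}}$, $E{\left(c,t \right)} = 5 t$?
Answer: $- \frac{3274}{5} \approx -654.8$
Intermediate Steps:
$Z{\left(s \right)} = - \frac{14}{5}$ ($Z{\left(s \right)} = -2 - \frac{4}{5 \cdot 1} = -2 - \frac{4}{5} = - \frac{14}{5}$)
$-50 + \left(Z{\left(2 \right)} - 2\right) \left(-3\right) \left(-42\right) = -50 + \left(- \frac{14}{5} - 2\right) \left(-3\right) \left(-42\right) = -50 + \left(- \frac{24}{5}\right) \left(-3\right) \left(-42\right) = -50 + \frac{72}{5} \left(-42\right) = -50 - \frac{3024}{5} = - \frac{3274}{5}$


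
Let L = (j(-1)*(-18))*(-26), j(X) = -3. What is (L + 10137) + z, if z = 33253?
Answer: 41986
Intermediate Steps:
L = -1404 (L = -3*(-18)*(-26) = 54*(-26) = -1404)
(L + 10137) + z = (-1404 + 10137) + 33253 = 8733 + 33253 = 41986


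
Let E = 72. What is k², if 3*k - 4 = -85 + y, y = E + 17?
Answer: 64/9 ≈ 7.1111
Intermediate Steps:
y = 89 (y = 72 + 17 = 89)
k = 8/3 (k = 4/3 + (-85 + 89)/3 = 4/3 + (⅓)*4 = 4/3 + 4/3 = 8/3 ≈ 2.6667)
k² = (8/3)² = 64/9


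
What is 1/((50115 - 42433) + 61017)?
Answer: 1/68699 ≈ 1.4556e-5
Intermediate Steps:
1/((50115 - 42433) + 61017) = 1/(7682 + 61017) = 1/68699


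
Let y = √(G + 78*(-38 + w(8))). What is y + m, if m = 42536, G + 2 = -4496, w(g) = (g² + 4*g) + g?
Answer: 42536 + 5*√26 ≈ 42562.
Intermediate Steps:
w(g) = g² + 5*g
G = -4498 (G = -2 - 4496 = -4498)
y = 5*√26 (y = √(-4498 + 78*(-38 + 8*(5 + 8))) = √(-4498 + 78*(-38 + 8*13)) = √(-4498 + 78*(-38 + 104)) = √(-4498 + 78*66) = √(-4498 + 5148) = √650 = 5*√26 ≈ 25.495)
y + m = 5*√26 + 42536 = 42536 + 5*√26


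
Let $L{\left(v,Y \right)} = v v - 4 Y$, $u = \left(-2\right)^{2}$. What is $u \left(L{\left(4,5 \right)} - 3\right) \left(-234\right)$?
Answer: $6552$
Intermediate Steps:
$u = 4$
$L{\left(v,Y \right)} = v^{2} - 4 Y$
$u \left(L{\left(4,5 \right)} - 3\right) \left(-234\right) = 4 \left(\left(4^{2} - 20\right) - 3\right) \left(-234\right) = 4 \left(\left(16 - 20\right) - 3\right) \left(-234\right) = 4 \left(-4 - 3\right) \left(-234\right) = 4 \left(-7\right) \left(-234\right) = \left(-28\right) \left(-234\right) = 6552$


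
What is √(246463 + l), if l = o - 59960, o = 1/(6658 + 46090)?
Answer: √129729225650815/26374 ≈ 431.86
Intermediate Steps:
o = 1/52748 ≈ 1.8958e-5
l = -3162770079/52748 (l = 1/52748 - 59960 = -3162770079/52748 ≈ -59960.)
√(246463 + l) = √(246463 - 3162770079/52748) = √(9837660245/52748) = √129729225650815/26374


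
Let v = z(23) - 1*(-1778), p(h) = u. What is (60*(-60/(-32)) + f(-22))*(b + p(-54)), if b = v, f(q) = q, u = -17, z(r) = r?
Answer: 161452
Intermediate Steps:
p(h) = -17
v = 1801 (v = 23 - 1*(-1778) = 23 + 1778 = 1801)
b = 1801
(60*(-60/(-32)) + f(-22))*(b + p(-54)) = (60*(-60/(-32)) - 22)*(1801 - 17) = (60*(-60*(-1/32)) - 22)*1784 = (60*(15/8) - 22)*1784 = (225/2 - 22)*1784 = (181/2)*1784 = 161452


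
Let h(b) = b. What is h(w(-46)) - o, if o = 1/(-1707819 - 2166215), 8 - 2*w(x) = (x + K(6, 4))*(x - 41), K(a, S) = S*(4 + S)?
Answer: -2343790569/3874034 ≈ -605.00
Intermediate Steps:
w(x) = 4 - (-41 + x)*(32 + x)/2 (w(x) = 4 - (x + 4*(4 + 4))*(x - 41)/2 = 4 - (x + 4*8)*(-41 + x)/2 = 4 - (x + 32)*(-41 + x)/2 = 4 - (32 + x)*(-41 + x)/2 = 4 - (-41 + x)*(32 + x)/2)
o = -1/3874034 (o = 1/(-3874034) = -1/3874034 ≈ -2.5813e-7)
h(w(-46)) - o = (660 - ½*(-46)² + (9/2)*(-46)) - 1*(-1/3874034) = (660 - ½*2116 - 207) + 1/3874034 = (660 - 1058 - 207) + 1/3874034 = -605 + 1/3874034 = -2343790569/3874034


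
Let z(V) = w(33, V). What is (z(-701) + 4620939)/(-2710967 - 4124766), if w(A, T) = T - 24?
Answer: -4620214/6835733 ≈ -0.67589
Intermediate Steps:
w(A, T) = -24 + T
z(V) = -24 + V
(z(-701) + 4620939)/(-2710967 - 4124766) = ((-24 - 701) + 4620939)/(-2710967 - 4124766) = (-725 + 4620939)/(-6835733) = 4620214*(-1/6835733) = -4620214/6835733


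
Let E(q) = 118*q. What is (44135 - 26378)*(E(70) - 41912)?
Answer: -597558564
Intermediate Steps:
(44135 - 26378)*(E(70) - 41912) = (44135 - 26378)*(118*70 - 41912) = 17757*(8260 - 41912) = 17757*(-33652) = -597558564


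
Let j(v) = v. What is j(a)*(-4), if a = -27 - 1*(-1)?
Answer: 104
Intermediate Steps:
a = -26 (a = -27 + 1 = -26)
j(a)*(-4) = -26*(-4) = 104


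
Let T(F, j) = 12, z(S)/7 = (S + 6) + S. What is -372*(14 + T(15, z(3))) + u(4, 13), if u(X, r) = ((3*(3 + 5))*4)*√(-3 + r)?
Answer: -9672 + 96*√10 ≈ -9368.4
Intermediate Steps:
z(S) = 42 + 14*S (z(S) = 7*((S + 6) + S) = 7*((6 + S) + S) = 7*(6 + 2*S) = 42 + 14*S)
u(X, r) = 96*√(-3 + r) (u(X, r) = ((3*8)*4)*√(-3 + r) = (24*4)*√(-3 + r) = 96*√(-3 + r))
-372*(14 + T(15, z(3))) + u(4, 13) = -372*(14 + 12) + 96*√(-3 + 13) = -372*26 + 96*√10 = -9672 + 96*√10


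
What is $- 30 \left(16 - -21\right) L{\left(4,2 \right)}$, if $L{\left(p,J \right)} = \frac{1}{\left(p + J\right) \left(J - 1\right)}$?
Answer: $-185$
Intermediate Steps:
$L{\left(p,J \right)} = \frac{1}{\left(-1 + J\right) \left(J + p\right)}$ ($L{\left(p,J \right)} = \frac{1}{\left(J + p\right) \left(-1 + J\right)} = \frac{1}{\left(-1 + J\right) \left(J + p\right)}$)
$- 30 \left(16 - -21\right) L{\left(4,2 \right)} = \frac{\left(-30\right) \left(16 - -21\right)}{2^{2} - 2 - 4 + 2 \cdot 4} = \frac{\left(-30\right) \left(16 + 21\right)}{4 - 2 - 4 + 8} = \frac{\left(-30\right) 37}{6} = \left(-1110\right) \frac{1}{6} = -185$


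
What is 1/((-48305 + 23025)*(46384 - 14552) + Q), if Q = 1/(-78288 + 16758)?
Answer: -61530/49513988428801 ≈ -1.2427e-9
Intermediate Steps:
Q = -1/61530 (Q = 1/(-61530) = -1/61530 ≈ -1.6252e-5)
1/((-48305 + 23025)*(46384 - 14552) + Q) = 1/((-48305 + 23025)*(46384 - 14552) - 1/61530) = 1/(-25280*31832 - 1/61530) = 1/(-804712960 - 1/61530) = 1/(-49513988428801/61530) = -61530/49513988428801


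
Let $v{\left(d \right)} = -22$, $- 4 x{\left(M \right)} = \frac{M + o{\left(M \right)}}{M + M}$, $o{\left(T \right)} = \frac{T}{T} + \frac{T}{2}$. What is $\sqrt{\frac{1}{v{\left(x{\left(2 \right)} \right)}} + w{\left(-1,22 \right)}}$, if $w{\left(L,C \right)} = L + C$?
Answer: $\frac{\sqrt{10142}}{22} \approx 4.5776$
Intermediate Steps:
$o{\left(T \right)} = 1 + \frac{T}{2}$ ($o{\left(T \right)} = 1 + T \frac{1}{2} = 1 + \frac{T}{2}$)
$x{\left(M \right)} = - \frac{1 + \frac{3 M}{2}}{8 M}$ ($x{\left(M \right)} = - \frac{\left(M + \left(1 + \frac{M}{2}\right)\right) \frac{1}{M + M}}{4} = - \frac{\left(1 + \frac{3 M}{2}\right) \frac{1}{2 M}}{4} = - \frac{\frac{1}{2} \frac{1}{M} \left(1 + \frac{3 M}{2}\right)}{4} = - \frac{1 + \frac{3 M}{2}}{8 M}$)
$w{\left(L,C \right)} = C + L$
$\sqrt{\frac{1}{v{\left(x{\left(2 \right)} \right)}} + w{\left(-1,22 \right)}} = \sqrt{\frac{1}{-22} + \left(22 - 1\right)} = \sqrt{- \frac{1}{22} + 21} = \sqrt{\frac{461}{22}} = \frac{\sqrt{10142}}{22}$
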